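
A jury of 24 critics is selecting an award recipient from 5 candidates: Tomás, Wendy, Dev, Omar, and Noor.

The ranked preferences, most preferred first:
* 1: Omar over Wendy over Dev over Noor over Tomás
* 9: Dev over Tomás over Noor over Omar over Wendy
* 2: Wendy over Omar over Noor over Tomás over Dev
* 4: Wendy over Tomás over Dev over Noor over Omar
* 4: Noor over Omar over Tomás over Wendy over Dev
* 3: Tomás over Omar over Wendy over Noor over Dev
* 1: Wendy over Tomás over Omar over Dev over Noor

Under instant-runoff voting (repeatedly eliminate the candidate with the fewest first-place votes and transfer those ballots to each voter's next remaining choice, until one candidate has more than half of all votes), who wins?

Round 1: Tomás 3, Wendy 7, Dev 9, Omar 1, Noor 4. Omar eliminated.
Round 2: Tomás 3, Wendy 8, Dev 9, Noor 4. Tomás eliminated.
Round 3: Wendy 11, Dev 9, Noor 4. Noor eliminated.
Round 4: Wendy 15, Dev 9. Wendy has a majority (≥13).

Wendy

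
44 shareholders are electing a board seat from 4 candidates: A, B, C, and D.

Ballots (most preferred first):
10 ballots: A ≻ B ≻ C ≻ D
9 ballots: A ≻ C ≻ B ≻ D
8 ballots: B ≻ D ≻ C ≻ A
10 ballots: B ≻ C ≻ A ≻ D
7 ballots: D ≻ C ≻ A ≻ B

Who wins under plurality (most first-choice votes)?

A

First-place votes: A 19, B 18, C 0, D 7.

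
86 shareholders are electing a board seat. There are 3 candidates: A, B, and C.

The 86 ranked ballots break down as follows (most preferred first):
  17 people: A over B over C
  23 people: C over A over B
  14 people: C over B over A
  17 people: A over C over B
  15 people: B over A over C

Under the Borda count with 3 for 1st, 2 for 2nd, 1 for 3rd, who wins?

A: 17×3 + 23×2 + 14×1 + 17×3 + 15×2 = 192
B: 17×2 + 23×1 + 14×2 + 17×1 + 15×3 = 147
C: 17×1 + 23×3 + 14×3 + 17×2 + 15×1 = 177

A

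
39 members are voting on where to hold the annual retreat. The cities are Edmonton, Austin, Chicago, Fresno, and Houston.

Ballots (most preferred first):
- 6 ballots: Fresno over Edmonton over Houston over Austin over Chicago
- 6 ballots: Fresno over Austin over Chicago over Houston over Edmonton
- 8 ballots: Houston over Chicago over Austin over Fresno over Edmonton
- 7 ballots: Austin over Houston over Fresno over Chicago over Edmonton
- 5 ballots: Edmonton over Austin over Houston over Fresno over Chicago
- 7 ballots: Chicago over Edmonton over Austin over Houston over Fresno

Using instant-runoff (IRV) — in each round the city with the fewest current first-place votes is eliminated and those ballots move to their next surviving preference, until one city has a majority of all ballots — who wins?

Round 1: Edmonton 5, Austin 7, Chicago 7, Fresno 12, Houston 8. Edmonton eliminated.
Round 2: Austin 12, Chicago 7, Fresno 12, Houston 8. Chicago eliminated.
Round 3: Austin 19, Fresno 12, Houston 8. Houston eliminated.
Round 4: Austin 27, Fresno 12. Austin has a majority (≥20).

Austin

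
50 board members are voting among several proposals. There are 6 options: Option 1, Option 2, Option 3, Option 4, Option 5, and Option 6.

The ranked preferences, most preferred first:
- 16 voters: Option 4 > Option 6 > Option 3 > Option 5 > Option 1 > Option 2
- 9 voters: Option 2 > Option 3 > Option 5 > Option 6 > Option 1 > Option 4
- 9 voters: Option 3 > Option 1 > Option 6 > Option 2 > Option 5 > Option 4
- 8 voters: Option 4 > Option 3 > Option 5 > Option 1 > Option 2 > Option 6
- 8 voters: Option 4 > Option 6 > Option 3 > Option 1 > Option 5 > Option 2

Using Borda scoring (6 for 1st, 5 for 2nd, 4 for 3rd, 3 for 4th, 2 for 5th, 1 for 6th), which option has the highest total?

Option 1: 16×2 + 9×2 + 9×5 + 8×3 + 8×3 = 143
Option 2: 16×1 + 9×6 + 9×3 + 8×2 + 8×1 = 121
Option 3: 16×4 + 9×5 + 9×6 + 8×5 + 8×4 = 235
Option 4: 16×6 + 9×1 + 9×1 + 8×6 + 8×6 = 210
Option 5: 16×3 + 9×4 + 9×2 + 8×4 + 8×2 = 150
Option 6: 16×5 + 9×3 + 9×4 + 8×1 + 8×5 = 191

Option 3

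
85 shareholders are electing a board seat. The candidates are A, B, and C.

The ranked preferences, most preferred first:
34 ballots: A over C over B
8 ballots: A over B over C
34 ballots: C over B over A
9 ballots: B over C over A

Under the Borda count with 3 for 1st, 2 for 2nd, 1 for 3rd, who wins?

C

A: 34×3 + 8×3 + 34×1 + 9×1 = 169
B: 34×1 + 8×2 + 34×2 + 9×3 = 145
C: 34×2 + 8×1 + 34×3 + 9×2 = 196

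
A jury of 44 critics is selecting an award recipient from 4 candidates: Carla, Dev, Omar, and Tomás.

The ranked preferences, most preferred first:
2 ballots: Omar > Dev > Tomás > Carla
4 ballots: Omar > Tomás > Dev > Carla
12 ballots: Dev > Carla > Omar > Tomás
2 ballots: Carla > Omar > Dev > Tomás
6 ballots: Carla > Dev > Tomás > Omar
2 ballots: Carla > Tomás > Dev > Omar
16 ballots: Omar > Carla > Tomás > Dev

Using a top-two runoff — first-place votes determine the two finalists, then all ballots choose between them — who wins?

Omar

Round 1 first-place votes: Carla 10, Dev 12, Omar 22, Tomás 0. Omar and Dev advance.
Runoff: Omar is ranked above Dev on 24 ballots, Dev above Omar on 20.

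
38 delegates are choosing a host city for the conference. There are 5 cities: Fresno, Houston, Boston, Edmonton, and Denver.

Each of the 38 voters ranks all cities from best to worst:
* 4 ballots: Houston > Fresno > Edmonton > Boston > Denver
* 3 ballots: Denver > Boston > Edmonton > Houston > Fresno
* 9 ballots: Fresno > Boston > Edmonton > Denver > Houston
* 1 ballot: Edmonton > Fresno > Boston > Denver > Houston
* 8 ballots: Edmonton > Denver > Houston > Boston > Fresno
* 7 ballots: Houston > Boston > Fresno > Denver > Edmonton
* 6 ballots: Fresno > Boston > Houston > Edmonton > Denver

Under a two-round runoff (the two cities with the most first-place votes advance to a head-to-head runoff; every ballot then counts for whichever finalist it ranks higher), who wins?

Houston

Round 1 first-place votes: Fresno 15, Houston 11, Boston 0, Edmonton 9, Denver 3. Fresno and Houston advance.
Runoff: Fresno is ranked above Houston on 16 ballots, Houston above Fresno on 22.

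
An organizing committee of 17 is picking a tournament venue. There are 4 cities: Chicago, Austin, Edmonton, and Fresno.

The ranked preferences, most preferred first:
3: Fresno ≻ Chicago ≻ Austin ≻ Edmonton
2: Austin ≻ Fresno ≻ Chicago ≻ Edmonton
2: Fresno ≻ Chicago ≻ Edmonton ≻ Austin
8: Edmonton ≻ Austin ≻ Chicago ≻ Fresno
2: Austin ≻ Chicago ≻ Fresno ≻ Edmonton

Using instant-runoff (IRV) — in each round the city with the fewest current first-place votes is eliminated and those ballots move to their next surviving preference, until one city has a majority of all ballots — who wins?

Round 1: Chicago 0, Austin 4, Edmonton 8, Fresno 5. Chicago eliminated.
Round 2: Austin 4, Edmonton 8, Fresno 5. Austin eliminated.
Round 3: Edmonton 8, Fresno 9. Fresno has a majority (≥9).

Fresno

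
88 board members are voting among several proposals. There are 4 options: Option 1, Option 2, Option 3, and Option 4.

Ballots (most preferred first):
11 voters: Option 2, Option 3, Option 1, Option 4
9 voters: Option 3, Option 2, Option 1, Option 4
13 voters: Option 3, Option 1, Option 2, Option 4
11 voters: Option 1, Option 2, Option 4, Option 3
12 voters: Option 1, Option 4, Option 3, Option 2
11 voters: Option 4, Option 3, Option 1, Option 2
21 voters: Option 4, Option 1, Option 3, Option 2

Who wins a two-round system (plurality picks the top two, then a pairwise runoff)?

Option 1

Round 1 first-place votes: Option 1 23, Option 2 11, Option 3 22, Option 4 32. Option 4 and Option 1 advance.
Runoff: Option 4 is ranked above Option 1 on 32 ballots, Option 1 above Option 4 on 56.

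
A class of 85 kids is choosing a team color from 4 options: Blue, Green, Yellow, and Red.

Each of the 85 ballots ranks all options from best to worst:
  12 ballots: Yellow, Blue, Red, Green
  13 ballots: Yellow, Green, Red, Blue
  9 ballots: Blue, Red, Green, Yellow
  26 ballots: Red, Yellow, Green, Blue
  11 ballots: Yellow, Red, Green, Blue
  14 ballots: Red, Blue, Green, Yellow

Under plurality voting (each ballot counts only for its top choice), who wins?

First-place votes: Blue 9, Green 0, Yellow 36, Red 40.

Red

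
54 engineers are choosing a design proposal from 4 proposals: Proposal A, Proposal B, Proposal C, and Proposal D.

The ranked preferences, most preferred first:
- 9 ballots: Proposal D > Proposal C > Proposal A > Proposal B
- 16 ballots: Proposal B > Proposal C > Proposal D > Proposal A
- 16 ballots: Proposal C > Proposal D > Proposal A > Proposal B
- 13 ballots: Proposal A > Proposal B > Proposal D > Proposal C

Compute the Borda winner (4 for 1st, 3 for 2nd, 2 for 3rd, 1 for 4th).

Proposal C

Proposal A: 9×2 + 16×1 + 16×2 + 13×4 = 118
Proposal B: 9×1 + 16×4 + 16×1 + 13×3 = 128
Proposal C: 9×3 + 16×3 + 16×4 + 13×1 = 152
Proposal D: 9×4 + 16×2 + 16×3 + 13×2 = 142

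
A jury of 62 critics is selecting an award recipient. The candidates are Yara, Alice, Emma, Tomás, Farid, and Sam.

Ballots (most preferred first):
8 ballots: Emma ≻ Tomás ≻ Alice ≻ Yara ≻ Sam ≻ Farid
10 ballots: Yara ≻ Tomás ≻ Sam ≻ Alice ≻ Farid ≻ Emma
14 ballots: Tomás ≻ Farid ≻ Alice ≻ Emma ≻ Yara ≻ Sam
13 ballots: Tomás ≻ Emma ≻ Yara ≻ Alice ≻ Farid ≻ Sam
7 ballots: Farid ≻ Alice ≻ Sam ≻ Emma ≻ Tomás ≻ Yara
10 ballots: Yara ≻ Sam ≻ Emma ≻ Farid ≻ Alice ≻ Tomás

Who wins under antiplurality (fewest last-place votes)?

Alice

Last-place votes: Yara 7, Alice 0, Emma 10, Tomás 10, Farid 8, Sam 27.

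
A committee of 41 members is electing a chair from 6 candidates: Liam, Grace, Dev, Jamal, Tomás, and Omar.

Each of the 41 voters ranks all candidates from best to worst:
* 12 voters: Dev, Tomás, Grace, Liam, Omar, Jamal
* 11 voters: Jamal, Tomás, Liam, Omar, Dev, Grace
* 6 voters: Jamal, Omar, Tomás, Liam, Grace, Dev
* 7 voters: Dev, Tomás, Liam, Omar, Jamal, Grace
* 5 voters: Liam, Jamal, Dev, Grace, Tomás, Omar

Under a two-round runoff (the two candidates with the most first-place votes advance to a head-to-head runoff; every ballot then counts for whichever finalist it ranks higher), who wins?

Round 1 first-place votes: Liam 5, Grace 0, Dev 19, Jamal 17, Tomás 0, Omar 0. Dev and Jamal advance.
Runoff: Dev is ranked above Jamal on 19 ballots, Jamal above Dev on 22.

Jamal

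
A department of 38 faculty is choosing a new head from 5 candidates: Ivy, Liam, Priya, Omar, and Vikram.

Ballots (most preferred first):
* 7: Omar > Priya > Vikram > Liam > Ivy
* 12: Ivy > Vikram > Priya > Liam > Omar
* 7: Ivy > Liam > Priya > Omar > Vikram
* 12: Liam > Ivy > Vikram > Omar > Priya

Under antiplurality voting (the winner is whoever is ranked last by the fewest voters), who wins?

Liam

Last-place votes: Ivy 7, Liam 0, Priya 12, Omar 12, Vikram 7.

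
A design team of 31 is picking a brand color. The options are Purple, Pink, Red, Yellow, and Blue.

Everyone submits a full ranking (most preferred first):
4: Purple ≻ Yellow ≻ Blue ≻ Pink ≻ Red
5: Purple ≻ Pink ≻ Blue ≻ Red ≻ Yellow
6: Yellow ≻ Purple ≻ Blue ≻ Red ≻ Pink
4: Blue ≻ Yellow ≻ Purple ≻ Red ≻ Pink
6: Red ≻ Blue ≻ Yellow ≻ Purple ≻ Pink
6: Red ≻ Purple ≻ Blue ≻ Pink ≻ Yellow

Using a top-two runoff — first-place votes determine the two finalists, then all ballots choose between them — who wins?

Purple

Round 1 first-place votes: Purple 9, Pink 0, Red 12, Yellow 6, Blue 4. Red and Purple advance.
Runoff: Red is ranked above Purple on 12 ballots, Purple above Red on 19.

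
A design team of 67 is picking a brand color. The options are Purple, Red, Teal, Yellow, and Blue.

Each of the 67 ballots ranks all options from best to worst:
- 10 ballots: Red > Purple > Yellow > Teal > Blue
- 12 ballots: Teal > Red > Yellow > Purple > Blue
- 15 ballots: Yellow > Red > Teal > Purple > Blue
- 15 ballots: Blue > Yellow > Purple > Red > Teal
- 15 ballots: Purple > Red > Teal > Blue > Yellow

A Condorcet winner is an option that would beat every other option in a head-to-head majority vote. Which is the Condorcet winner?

Red vs Purple: 37–30
Red vs Teal: 55–12
Red vs Yellow: 37–30
Red vs Blue: 52–15
Red beats every other option.

Red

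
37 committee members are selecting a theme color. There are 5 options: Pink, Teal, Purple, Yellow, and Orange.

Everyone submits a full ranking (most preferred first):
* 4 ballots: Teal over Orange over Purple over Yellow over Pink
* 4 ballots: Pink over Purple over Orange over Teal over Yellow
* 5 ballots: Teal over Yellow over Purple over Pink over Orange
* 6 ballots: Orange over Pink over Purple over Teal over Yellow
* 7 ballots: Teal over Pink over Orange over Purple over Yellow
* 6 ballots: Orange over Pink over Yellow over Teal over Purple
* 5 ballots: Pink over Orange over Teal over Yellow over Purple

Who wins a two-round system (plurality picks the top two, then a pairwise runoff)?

Orange

Round 1 first-place votes: Pink 9, Teal 16, Purple 0, Yellow 0, Orange 12. Teal and Orange advance.
Runoff: Teal is ranked above Orange on 16 ballots, Orange above Teal on 21.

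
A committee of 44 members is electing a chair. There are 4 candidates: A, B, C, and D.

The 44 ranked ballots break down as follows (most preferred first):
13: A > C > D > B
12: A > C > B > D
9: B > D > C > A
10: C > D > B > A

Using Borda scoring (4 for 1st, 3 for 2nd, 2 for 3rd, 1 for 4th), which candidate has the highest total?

A: 13×4 + 12×4 + 9×1 + 10×1 = 119
B: 13×1 + 12×2 + 9×4 + 10×2 = 93
C: 13×3 + 12×3 + 9×2 + 10×4 = 133
D: 13×2 + 12×1 + 9×3 + 10×3 = 95

C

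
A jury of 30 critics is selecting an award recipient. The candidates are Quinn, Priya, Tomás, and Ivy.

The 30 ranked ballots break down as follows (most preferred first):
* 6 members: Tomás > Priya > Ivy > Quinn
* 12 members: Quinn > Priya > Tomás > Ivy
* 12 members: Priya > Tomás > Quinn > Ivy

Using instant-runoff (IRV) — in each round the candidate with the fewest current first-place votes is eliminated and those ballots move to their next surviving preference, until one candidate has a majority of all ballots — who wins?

Priya

Round 1: Quinn 12, Priya 12, Tomás 6, Ivy 0. Ivy eliminated.
Round 2: Quinn 12, Priya 12, Tomás 6. Tomás eliminated.
Round 3: Quinn 12, Priya 18. Priya has a majority (≥16).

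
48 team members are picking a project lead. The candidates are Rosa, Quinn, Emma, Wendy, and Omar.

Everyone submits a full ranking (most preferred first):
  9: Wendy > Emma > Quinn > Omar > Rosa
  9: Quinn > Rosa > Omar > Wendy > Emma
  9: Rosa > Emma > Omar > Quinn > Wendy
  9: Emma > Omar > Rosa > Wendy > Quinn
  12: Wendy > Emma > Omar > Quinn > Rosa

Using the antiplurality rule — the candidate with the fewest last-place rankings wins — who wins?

Last-place votes: Rosa 21, Quinn 9, Emma 9, Wendy 9, Omar 0.

Omar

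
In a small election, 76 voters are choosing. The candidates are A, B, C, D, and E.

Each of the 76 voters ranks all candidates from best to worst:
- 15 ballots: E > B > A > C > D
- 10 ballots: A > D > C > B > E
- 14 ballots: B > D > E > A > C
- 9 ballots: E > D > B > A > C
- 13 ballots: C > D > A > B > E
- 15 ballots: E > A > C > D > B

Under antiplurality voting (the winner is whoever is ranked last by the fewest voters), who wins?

Last-place votes: A 0, B 15, C 23, D 15, E 23.

A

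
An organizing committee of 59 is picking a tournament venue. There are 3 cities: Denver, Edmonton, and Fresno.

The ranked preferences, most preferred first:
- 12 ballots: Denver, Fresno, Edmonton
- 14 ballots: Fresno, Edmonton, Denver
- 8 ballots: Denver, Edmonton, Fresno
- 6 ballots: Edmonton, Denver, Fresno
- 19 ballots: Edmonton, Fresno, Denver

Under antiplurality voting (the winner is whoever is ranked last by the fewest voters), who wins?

Last-place votes: Denver 33, Edmonton 12, Fresno 14.

Edmonton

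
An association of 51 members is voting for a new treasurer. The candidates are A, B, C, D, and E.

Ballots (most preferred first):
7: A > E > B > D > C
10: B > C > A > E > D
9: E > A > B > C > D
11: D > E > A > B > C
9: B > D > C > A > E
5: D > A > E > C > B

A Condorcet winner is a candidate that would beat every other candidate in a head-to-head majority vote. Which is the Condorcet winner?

A vs B: 32–19
A vs C: 32–19
A vs D: 26–25
A vs E: 31–20
A beats every other candidate.

A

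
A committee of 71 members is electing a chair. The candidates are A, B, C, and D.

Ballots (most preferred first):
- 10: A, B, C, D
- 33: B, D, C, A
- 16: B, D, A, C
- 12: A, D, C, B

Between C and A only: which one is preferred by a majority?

C is ranked above A on 33 ballots; A above C on 38.

A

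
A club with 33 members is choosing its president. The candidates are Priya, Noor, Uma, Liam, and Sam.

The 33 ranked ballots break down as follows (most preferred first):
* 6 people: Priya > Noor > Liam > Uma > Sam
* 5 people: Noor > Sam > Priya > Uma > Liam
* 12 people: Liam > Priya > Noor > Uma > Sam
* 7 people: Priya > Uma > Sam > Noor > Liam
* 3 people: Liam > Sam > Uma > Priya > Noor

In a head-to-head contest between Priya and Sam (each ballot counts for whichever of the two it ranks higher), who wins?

Priya is ranked above Sam on 25 ballots; Sam above Priya on 8.

Priya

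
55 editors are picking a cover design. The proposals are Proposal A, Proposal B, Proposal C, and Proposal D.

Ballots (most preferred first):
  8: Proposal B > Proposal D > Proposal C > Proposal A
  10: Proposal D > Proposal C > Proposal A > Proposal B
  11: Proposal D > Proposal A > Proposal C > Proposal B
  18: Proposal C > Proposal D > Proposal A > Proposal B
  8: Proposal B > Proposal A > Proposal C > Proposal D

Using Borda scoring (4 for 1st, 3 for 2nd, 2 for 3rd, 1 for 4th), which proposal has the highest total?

Proposal D

Proposal A: 8×1 + 10×2 + 11×3 + 18×2 + 8×3 = 121
Proposal B: 8×4 + 10×1 + 11×1 + 18×1 + 8×4 = 103
Proposal C: 8×2 + 10×3 + 11×2 + 18×4 + 8×2 = 156
Proposal D: 8×3 + 10×4 + 11×4 + 18×3 + 8×1 = 170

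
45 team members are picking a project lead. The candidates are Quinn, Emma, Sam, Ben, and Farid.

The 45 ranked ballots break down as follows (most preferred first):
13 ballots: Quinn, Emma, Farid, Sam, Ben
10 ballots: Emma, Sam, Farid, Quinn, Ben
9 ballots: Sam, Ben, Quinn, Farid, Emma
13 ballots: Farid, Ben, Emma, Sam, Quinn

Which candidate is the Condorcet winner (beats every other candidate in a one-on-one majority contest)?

Emma vs Quinn: 23–22
Emma vs Sam: 36–9
Emma vs Ben: 23–22
Emma vs Farid: 23–22
Emma beats every other candidate.

Emma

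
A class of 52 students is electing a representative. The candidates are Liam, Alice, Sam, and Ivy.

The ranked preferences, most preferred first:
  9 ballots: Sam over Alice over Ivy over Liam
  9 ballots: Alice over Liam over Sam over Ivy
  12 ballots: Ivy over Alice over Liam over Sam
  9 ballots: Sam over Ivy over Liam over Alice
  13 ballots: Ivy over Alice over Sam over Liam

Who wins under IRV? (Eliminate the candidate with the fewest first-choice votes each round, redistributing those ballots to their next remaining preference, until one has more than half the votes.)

Round 1: Liam 0, Alice 9, Sam 18, Ivy 25. Liam eliminated.
Round 2: Alice 9, Sam 18, Ivy 25. Alice eliminated.
Round 3: Sam 27, Ivy 25. Sam has a majority (≥27).

Sam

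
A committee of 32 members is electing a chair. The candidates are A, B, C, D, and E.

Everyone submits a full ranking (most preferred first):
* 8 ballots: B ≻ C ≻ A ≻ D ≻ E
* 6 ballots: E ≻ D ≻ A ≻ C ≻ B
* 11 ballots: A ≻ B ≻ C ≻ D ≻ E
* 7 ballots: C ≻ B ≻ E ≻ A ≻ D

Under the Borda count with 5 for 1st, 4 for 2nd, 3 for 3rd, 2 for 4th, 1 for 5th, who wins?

B

A: 8×3 + 6×3 + 11×5 + 7×2 = 111
B: 8×5 + 6×1 + 11×4 + 7×4 = 118
C: 8×4 + 6×2 + 11×3 + 7×5 = 112
D: 8×2 + 6×4 + 11×2 + 7×1 = 69
E: 8×1 + 6×5 + 11×1 + 7×3 = 70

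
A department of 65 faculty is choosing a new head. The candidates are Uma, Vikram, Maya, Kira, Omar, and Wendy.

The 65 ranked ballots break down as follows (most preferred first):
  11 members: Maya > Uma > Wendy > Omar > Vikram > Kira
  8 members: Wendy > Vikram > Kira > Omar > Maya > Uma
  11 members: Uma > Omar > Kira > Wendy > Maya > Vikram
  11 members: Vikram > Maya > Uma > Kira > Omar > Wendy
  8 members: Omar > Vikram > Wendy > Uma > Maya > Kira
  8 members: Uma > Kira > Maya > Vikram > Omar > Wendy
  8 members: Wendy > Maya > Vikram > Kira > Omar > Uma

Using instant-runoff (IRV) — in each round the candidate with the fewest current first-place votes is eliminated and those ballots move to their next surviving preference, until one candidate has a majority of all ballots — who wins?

Round 1: Uma 19, Vikram 11, Maya 11, Kira 0, Omar 8, Wendy 16. Kira eliminated.
Round 2: Uma 19, Vikram 11, Maya 11, Omar 8, Wendy 16. Omar eliminated.
Round 3: Uma 19, Vikram 19, Maya 11, Wendy 16. Maya eliminated.
Round 4: Uma 30, Vikram 19, Wendy 16. Wendy eliminated.
Round 5: Uma 30, Vikram 35. Vikram has a majority (≥33).

Vikram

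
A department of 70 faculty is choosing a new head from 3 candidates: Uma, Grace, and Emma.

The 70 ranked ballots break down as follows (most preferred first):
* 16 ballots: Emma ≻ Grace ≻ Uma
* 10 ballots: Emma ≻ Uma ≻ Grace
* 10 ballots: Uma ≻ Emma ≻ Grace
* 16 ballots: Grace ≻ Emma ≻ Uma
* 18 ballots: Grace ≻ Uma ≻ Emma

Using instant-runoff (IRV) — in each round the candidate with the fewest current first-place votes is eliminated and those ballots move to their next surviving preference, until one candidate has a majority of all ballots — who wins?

Emma

Round 1: Uma 10, Grace 34, Emma 26. Uma eliminated.
Round 2: Grace 34, Emma 36. Emma has a majority (≥36).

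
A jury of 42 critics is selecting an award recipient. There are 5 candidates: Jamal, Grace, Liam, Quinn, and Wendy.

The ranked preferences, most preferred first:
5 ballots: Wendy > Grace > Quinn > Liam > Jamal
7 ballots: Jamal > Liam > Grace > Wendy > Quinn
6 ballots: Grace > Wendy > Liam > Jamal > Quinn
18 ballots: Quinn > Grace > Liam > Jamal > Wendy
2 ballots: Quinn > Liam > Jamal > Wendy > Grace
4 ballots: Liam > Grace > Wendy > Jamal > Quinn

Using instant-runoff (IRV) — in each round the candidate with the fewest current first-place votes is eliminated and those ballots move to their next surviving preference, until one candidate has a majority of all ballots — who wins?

Grace

Round 1: Jamal 7, Grace 6, Liam 4, Quinn 20, Wendy 5. Liam eliminated.
Round 2: Jamal 7, Grace 10, Quinn 20, Wendy 5. Wendy eliminated.
Round 3: Jamal 7, Grace 15, Quinn 20. Jamal eliminated.
Round 4: Grace 22, Quinn 20. Grace has a majority (≥22).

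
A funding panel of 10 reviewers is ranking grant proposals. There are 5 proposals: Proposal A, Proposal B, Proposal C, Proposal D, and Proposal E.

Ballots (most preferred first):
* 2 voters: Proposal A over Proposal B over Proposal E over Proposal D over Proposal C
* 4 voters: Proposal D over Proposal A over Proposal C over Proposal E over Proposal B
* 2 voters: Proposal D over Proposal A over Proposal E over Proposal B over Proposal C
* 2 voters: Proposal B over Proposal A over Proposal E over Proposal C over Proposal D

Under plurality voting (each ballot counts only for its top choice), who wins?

Proposal D

First-place votes: Proposal A 2, Proposal B 2, Proposal C 0, Proposal D 6, Proposal E 0.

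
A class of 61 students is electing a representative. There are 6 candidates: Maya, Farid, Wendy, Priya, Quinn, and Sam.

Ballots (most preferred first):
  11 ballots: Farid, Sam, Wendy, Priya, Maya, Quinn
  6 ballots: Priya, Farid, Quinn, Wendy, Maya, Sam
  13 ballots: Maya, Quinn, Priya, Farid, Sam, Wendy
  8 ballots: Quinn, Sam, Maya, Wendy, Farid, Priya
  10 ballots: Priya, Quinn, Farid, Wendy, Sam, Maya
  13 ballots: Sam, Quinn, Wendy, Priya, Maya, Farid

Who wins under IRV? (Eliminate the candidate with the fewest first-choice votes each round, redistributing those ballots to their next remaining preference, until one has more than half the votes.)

Sam

Round 1: Maya 13, Farid 11, Wendy 0, Priya 16, Quinn 8, Sam 13. Wendy eliminated.
Round 2: Maya 13, Farid 11, Priya 16, Quinn 8, Sam 13. Quinn eliminated.
Round 3: Maya 13, Farid 11, Priya 16, Sam 21. Farid eliminated.
Round 4: Maya 13, Priya 16, Sam 32. Sam has a majority (≥31).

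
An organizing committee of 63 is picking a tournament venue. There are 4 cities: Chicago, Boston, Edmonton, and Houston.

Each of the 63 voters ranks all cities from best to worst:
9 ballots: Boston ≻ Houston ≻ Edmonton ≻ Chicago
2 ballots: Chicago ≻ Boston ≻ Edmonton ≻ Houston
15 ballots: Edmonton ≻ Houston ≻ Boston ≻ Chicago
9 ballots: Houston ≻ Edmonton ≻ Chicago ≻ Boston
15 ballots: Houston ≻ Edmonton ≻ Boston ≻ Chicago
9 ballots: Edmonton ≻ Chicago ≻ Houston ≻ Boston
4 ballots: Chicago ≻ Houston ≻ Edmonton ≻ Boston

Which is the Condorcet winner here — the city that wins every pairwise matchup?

Houston

Houston vs Chicago: 48–15
Houston vs Boston: 52–11
Houston vs Edmonton: 37–26
Houston beats every other city.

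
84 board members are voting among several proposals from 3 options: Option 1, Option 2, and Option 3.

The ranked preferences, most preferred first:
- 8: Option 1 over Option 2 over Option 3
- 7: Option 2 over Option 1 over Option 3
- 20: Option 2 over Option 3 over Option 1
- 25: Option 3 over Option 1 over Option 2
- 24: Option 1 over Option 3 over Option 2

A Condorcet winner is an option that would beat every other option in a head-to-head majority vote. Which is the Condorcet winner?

Option 3

Option 3 vs Option 1: 45–39
Option 3 vs Option 2: 49–35
Option 3 beats every other option.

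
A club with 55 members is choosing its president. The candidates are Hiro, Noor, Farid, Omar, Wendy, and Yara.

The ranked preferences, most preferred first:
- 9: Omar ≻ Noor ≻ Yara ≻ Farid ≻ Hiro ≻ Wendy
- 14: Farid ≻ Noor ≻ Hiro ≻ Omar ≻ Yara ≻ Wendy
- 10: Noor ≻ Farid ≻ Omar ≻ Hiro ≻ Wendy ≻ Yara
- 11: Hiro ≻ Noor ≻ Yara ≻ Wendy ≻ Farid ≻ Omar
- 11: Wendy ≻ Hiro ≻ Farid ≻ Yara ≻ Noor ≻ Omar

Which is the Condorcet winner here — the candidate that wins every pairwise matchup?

Noor

Noor vs Hiro: 33–22
Noor vs Farid: 30–25
Noor vs Omar: 46–9
Noor vs Wendy: 44–11
Noor vs Yara: 44–11
Noor beats every other candidate.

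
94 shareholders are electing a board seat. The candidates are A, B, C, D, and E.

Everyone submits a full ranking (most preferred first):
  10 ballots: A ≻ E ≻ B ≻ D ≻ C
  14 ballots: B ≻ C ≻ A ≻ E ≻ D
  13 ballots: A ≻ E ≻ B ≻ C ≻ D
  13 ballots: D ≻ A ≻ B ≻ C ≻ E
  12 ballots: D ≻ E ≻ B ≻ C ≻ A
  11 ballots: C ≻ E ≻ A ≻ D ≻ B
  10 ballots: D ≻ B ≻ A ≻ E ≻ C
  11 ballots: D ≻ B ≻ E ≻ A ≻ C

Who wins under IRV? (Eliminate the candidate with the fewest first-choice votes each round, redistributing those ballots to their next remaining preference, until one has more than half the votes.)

Round 1: A 23, B 14, C 11, D 46, E 0. E eliminated.
Round 2: A 23, B 14, C 11, D 46. C eliminated.
Round 3: A 34, B 14, D 46. B eliminated.
Round 4: A 48, D 46. A has a majority (≥48).

A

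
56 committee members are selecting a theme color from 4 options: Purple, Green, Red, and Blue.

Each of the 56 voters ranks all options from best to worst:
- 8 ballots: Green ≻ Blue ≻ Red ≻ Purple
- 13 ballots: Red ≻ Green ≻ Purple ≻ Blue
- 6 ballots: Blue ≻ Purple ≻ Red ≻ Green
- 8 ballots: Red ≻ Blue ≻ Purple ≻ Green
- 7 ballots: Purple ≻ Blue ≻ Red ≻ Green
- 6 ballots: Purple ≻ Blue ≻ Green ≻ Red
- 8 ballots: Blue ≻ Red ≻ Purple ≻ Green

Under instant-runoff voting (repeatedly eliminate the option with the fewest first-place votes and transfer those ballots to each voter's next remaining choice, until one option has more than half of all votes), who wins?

Blue

Round 1: Purple 13, Green 8, Red 21, Blue 14. Green eliminated.
Round 2: Purple 13, Red 21, Blue 22. Purple eliminated.
Round 3: Red 21, Blue 35. Blue has a majority (≥29).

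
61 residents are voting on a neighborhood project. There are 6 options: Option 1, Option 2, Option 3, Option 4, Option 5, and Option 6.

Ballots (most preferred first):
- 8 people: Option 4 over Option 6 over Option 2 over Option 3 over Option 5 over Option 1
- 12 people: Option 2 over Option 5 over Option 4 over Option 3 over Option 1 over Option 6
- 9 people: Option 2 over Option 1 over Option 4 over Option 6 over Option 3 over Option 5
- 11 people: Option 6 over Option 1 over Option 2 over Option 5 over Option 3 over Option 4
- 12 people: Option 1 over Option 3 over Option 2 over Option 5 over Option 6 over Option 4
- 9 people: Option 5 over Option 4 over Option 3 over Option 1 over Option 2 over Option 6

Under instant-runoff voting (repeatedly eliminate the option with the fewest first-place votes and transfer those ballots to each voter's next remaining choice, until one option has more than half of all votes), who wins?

Round 1: Option 1 12, Option 2 21, Option 3 0, Option 4 8, Option 5 9, Option 6 11. Option 3 eliminated.
Round 2: Option 1 12, Option 2 21, Option 4 8, Option 5 9, Option 6 11. Option 4 eliminated.
Round 3: Option 1 12, Option 2 21, Option 5 9, Option 6 19. Option 5 eliminated.
Round 4: Option 1 21, Option 2 21, Option 6 19. Option 6 eliminated.
Round 5: Option 1 32, Option 2 29. Option 1 has a majority (≥31).

Option 1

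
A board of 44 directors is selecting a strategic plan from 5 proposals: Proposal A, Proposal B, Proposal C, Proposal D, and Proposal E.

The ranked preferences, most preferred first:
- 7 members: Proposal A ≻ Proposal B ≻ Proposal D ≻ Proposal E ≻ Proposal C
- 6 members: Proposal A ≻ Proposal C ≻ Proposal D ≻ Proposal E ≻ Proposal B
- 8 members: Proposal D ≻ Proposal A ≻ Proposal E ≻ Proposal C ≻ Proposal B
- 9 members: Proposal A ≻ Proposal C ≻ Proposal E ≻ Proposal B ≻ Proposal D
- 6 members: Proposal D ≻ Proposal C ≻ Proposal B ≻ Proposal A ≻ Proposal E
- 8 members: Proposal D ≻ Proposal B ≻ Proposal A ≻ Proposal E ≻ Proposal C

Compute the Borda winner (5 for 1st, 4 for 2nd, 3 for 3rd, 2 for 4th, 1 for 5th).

Proposal A: 7×5 + 6×5 + 8×4 + 9×5 + 6×2 + 8×3 = 178
Proposal B: 7×4 + 6×1 + 8×1 + 9×2 + 6×3 + 8×4 = 110
Proposal C: 7×1 + 6×4 + 8×2 + 9×4 + 6×4 + 8×1 = 115
Proposal D: 7×3 + 6×3 + 8×5 + 9×1 + 6×5 + 8×5 = 158
Proposal E: 7×2 + 6×2 + 8×3 + 9×3 + 6×1 + 8×2 = 99

Proposal A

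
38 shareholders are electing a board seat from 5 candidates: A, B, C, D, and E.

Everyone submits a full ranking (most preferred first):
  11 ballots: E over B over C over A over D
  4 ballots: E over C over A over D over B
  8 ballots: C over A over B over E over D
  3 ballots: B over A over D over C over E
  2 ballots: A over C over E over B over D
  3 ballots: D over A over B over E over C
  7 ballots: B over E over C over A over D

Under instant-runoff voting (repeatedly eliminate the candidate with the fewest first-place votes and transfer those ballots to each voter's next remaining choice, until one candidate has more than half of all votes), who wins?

B

Round 1: A 2, B 10, C 8, D 3, E 15. A eliminated.
Round 2: B 10, C 10, D 3, E 15. D eliminated.
Round 3: B 13, C 10, E 15. C eliminated.
Round 4: B 21, E 17. B has a majority (≥20).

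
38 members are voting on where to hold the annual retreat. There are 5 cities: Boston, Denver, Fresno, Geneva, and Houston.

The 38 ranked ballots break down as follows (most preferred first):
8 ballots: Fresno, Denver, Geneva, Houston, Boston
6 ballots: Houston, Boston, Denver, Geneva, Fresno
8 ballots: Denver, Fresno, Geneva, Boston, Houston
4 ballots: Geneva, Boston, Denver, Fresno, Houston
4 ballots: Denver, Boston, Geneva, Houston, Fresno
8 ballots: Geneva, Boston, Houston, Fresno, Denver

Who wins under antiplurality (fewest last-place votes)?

Geneva

Last-place votes: Boston 8, Denver 8, Fresno 10, Geneva 0, Houston 12.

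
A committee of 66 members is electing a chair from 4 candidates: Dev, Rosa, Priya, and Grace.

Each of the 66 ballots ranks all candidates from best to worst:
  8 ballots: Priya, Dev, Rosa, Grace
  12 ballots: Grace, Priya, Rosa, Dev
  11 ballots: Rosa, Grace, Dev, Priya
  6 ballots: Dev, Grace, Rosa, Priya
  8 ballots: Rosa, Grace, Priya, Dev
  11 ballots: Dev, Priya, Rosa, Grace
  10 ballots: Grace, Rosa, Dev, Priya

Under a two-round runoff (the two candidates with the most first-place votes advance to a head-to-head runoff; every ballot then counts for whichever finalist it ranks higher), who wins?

Rosa

Round 1 first-place votes: Dev 17, Rosa 19, Priya 8, Grace 22. Grace and Rosa advance.
Runoff: Grace is ranked above Rosa on 28 ballots, Rosa above Grace on 38.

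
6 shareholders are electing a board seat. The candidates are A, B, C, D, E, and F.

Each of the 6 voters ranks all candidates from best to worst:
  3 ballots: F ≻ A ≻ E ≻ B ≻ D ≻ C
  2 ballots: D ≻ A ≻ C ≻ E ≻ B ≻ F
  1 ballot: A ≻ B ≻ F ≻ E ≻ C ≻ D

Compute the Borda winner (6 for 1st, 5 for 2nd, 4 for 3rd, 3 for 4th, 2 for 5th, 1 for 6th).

A

A: 3×5 + 2×5 + 1×6 = 31
B: 3×3 + 2×2 + 1×5 = 18
C: 3×1 + 2×4 + 1×2 = 13
D: 3×2 + 2×6 + 1×1 = 19
E: 3×4 + 2×3 + 1×3 = 21
F: 3×6 + 2×1 + 1×4 = 24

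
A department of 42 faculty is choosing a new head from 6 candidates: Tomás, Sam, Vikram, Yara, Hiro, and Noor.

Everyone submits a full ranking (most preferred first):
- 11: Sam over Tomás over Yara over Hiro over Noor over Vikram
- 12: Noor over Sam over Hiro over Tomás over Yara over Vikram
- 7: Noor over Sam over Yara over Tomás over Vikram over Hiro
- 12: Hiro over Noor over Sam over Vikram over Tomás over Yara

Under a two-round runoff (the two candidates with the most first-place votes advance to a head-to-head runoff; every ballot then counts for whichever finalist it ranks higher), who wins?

Hiro

Round 1 first-place votes: Tomás 0, Sam 11, Vikram 0, Yara 0, Hiro 12, Noor 19. Noor and Hiro advance.
Runoff: Noor is ranked above Hiro on 19 ballots, Hiro above Noor on 23.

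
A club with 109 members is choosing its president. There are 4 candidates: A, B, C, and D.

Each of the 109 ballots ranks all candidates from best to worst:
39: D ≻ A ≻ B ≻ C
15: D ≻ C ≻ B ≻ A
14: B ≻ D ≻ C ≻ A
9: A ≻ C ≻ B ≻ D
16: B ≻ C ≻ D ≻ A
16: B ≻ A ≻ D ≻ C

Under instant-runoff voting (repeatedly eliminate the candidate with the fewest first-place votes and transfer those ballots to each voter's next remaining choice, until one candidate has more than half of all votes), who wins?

Round 1: A 9, B 46, C 0, D 54. C eliminated.
Round 2: A 9, B 46, D 54. A eliminated.
Round 3: B 55, D 54. B has a majority (≥55).

B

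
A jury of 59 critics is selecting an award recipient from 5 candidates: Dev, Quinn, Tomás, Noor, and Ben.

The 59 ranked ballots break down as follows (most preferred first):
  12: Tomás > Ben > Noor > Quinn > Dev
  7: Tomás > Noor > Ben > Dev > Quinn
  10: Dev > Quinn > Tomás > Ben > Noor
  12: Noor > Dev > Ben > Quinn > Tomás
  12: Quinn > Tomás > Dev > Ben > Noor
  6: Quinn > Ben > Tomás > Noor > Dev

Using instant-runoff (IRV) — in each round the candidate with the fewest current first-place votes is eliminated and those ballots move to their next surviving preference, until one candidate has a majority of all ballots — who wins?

Round 1: Dev 10, Quinn 18, Tomás 19, Noor 12, Ben 0. Ben eliminated.
Round 2: Dev 10, Quinn 18, Tomás 19, Noor 12. Dev eliminated.
Round 3: Quinn 28, Tomás 19, Noor 12. Noor eliminated.
Round 4: Quinn 40, Tomás 19. Quinn has a majority (≥30).

Quinn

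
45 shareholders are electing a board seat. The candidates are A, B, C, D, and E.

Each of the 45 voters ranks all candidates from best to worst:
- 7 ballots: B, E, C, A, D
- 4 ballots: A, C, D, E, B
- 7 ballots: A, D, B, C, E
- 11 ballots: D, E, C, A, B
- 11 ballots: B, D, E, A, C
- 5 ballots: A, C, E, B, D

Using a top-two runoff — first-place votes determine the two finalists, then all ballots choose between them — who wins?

Round 1 first-place votes: A 16, B 18, C 0, D 11, E 0. B and A advance.
Runoff: B is ranked above A on 18 ballots, A above B on 27.

A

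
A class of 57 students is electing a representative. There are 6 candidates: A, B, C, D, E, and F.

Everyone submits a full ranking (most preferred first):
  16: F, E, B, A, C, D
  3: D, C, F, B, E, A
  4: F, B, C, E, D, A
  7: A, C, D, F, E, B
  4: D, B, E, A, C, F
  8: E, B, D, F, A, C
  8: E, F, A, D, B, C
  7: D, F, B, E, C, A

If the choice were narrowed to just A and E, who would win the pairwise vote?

A is ranked above E on 7 ballots; E above A on 50.

E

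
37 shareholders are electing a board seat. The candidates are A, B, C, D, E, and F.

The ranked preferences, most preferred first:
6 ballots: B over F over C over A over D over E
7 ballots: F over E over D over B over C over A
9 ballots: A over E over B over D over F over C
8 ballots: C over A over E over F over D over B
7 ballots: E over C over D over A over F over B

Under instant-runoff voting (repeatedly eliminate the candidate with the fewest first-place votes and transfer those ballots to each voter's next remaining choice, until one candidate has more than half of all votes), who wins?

Round 1: A 9, B 6, C 8, D 0, E 7, F 7. D eliminated.
Round 2: A 9, B 6, C 8, E 7, F 7. B eliminated.
Round 3: A 9, C 8, E 7, F 13. E eliminated.
Round 4: A 9, C 15, F 13. A eliminated.
Round 5: C 15, F 22. F has a majority (≥19).

F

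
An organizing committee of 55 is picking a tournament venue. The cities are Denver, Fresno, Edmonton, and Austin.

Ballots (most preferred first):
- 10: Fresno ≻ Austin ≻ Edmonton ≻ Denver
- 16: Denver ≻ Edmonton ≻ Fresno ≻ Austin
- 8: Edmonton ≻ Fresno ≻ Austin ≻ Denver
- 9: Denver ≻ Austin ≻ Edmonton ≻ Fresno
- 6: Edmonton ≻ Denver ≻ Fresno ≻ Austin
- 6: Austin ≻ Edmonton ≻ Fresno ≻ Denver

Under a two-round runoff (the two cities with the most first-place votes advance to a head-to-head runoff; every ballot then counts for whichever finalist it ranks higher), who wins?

Round 1 first-place votes: Denver 25, Fresno 10, Edmonton 14, Austin 6. Denver and Edmonton advance.
Runoff: Denver is ranked above Edmonton on 25 ballots, Edmonton above Denver on 30.

Edmonton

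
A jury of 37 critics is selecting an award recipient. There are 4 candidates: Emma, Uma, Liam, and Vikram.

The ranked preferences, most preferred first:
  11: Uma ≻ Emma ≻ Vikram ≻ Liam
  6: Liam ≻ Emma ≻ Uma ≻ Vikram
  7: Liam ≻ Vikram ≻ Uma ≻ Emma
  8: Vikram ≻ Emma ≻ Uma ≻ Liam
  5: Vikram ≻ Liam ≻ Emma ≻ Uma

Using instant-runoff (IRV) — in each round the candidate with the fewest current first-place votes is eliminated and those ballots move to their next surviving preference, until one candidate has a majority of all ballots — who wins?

Vikram

Round 1: Emma 0, Uma 11, Liam 13, Vikram 13. Emma eliminated.
Round 2: Uma 11, Liam 13, Vikram 13. Uma eliminated.
Round 3: Liam 13, Vikram 24. Vikram has a majority (≥19).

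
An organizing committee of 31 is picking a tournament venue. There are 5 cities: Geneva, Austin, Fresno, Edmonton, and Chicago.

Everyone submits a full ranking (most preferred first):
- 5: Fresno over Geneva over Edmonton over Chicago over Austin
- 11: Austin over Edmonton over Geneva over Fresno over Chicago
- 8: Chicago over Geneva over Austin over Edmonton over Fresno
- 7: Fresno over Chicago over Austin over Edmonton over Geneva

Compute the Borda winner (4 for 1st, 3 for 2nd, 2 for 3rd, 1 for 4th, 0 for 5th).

Geneva: 5×3 + 11×2 + 8×3 + 7×0 = 61
Austin: 5×0 + 11×4 + 8×2 + 7×2 = 74
Fresno: 5×4 + 11×1 + 8×0 + 7×4 = 59
Edmonton: 5×2 + 11×3 + 8×1 + 7×1 = 58
Chicago: 5×1 + 11×0 + 8×4 + 7×3 = 58

Austin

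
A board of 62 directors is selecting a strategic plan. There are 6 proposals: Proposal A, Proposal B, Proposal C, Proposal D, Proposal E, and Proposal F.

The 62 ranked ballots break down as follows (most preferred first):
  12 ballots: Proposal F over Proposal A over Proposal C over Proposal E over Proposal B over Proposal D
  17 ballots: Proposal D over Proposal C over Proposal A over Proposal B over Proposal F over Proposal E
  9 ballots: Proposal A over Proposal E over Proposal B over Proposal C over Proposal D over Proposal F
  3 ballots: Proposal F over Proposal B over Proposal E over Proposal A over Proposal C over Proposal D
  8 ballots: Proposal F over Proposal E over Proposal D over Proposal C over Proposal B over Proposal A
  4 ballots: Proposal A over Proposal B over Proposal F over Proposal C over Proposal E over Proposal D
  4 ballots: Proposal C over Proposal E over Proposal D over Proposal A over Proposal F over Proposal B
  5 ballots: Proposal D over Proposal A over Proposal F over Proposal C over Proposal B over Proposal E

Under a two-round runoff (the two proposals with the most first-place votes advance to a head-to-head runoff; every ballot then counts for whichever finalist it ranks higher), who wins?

Proposal D

Round 1 first-place votes: Proposal A 13, Proposal B 0, Proposal C 4, Proposal D 22, Proposal E 0, Proposal F 23. Proposal F and Proposal D advance.
Runoff: Proposal F is ranked above Proposal D on 27 ballots, Proposal D above Proposal F on 35.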